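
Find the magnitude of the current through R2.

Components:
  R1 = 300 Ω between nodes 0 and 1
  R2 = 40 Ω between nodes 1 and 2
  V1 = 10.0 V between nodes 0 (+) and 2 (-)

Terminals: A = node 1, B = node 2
Nodal analysis, taking node 2 as the 0 V reference.
Source V1 fixes V_0 = 10 V.
KCL at each unknown node (sum of currents leaving = 0; resistances in Ω):
  Node 1: (V_1 - 10)/300 + (V_1 - 0)/40 = 0
Collecting terms: 0.02833 × V_1 = 0.03333  =>  V_1 = 1.176 V
I_R2 = (V_1 - V_2)/R2 = (1.176 - 0)/40 = 0.02941 A
|I_R2| = 0.02941 A

Final answer: |I_R2| = 0.02941 A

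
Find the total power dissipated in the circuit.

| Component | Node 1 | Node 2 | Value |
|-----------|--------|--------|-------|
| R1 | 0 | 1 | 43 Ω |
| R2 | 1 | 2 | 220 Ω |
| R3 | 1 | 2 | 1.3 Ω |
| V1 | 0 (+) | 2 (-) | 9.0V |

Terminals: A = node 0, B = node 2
Nodal analysis, taking node 2 as the 0 V reference.
Source V1 fixes V_0 = 9 V.
KCL at each unknown node (sum of currents leaving = 0; resistances in Ω):
  Node 1: (V_1 - 9)/43 + (V_1 - 0)/220 + (V_1 - 0)/1.3 = 0
Collecting terms: 0.797 × V_1 = 0.2093  =>  V_1 = 0.2626 V
Power in each resistor, P = (ΔV)²/R:
  P_R1 = (9 - 0.2626)²/43 = 1.775 W
  P_R2 = (0.2626 - 0)²/220 = 0.0003135 W
  P_R3 = (0.2626 - 0)²/1.3 = 0.05305 W
P_total = P_R1 + P_R2 + P_R3 = 1.829 W

Final answer: 1.829 W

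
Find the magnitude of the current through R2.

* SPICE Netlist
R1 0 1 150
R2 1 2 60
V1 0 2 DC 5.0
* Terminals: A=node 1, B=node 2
Nodal analysis, taking node 2 as the 0 V reference.
Source V1 fixes V_0 = 5 V.
KCL at each unknown node (sum of currents leaving = 0; resistances in Ω):
  Node 1: (V_1 - 5)/150 + (V_1 - 0)/60 = 0
Collecting terms: 0.02333 × V_1 = 0.03333  =>  V_1 = 1.429 V
I_R2 = (V_1 - V_2)/R2 = (1.429 - 0)/60 = 0.02381 A
|I_R2| = 0.02381 A

Final answer: |I_R2| = 0.02381 A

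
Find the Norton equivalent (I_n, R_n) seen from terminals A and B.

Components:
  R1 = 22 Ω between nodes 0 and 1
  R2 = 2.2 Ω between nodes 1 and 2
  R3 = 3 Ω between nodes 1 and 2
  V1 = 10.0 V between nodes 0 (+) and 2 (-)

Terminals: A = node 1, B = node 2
Find the Thévenin equivalent first; then I_n = V_th/R_th and R_n = R_th.
Step 1 — V_th is the open-circuit voltage V_A - V_B (nothing connected across the terminals).
Nodal analysis, taking node 2 as the 0 V reference.
Source V1 fixes V_0 = 10 V.
KCL at each unknown node (sum of currents leaving = 0; resistances in Ω):
  Node 1: (V_1 - 10)/22 + (V_1 - 0)/2.2 + (V_1 - 0)/3 = 0
Collecting terms: 0.8333 × V_1 = 0.4545  =>  V_1 = 0.5455 V
V_th = V_1 - V_2 = 0.5455 - 0 = 0.5455 V
Step 2 — R_th: zero the source — replace V1 by a short circuit (node 2 merges into node 0) — and find the resistance seen between A (node 1) and B (node 0).
Reduce the network between node 1 (A) and node 0 (B) by series/parallel combination:
  Rp1 = R1 ‖ R2 ‖ R3 (parallel, all between nodes 0 and 1) = 1/(1/22 + 1/2.2 + 1/3) = 1.2 Ω
R_th = 1.2 Ω
I_n = V_th/R_th = 0.5455/1.2 = 0.4545 A, and R_n = R_th = 1.2 Ω

Final answer: I_n = 0.4545 A, R_n = 1.2 Ω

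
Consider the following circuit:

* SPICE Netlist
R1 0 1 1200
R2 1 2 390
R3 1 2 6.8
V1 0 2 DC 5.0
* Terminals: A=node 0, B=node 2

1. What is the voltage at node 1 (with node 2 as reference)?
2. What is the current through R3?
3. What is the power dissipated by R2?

Nodal analysis, taking node 2 as the 0 V reference.
Source V1 fixes V_0 = 5 V.
KCL at each unknown node (sum of currents leaving = 0; resistances in Ω):
  Node 1: (V_1 - 5)/1200 + (V_1 - 0)/390 + (V_1 - 0)/6.8 = 0
Collecting terms: 0.1505 × V_1 = 0.004167  =>  V_1 = 0.02769 V
Part 1:
  Read off the nodal solution: V_1 = 0.02769 V
Part 2:
  I_R3 = (V_1 - V_2)/R3 = (0.02769 - 0)/6.8 = 0.004073 A
  Magnitude: I_R3 = 0.004073 A
Part 3:
  I_R2 = (V_1 - V_2)/R2 = (0.02769 - 0)/390 = 0.00007101 A
  P_R2 = I_R2² × R2 = (0.00007101)² × 390 = 0.000001966 W

Final answers:
1. V_1 = 0.02769 V
2. I_R3 = 0.004073 A
3. P_R2 = 1.966e-06 W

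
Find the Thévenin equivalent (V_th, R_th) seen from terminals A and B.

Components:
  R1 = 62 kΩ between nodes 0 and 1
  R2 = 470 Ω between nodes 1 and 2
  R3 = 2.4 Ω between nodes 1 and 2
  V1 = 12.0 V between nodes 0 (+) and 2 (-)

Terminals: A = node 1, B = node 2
Step 1 — V_th is the open-circuit voltage V_A - V_B (nothing connected across the terminals).
Nodal analysis, taking node 2 as the 0 V reference.
Source V1 fixes V_0 = 12 V.
KCL at each unknown node (sum of currents leaving = 0; resistances in Ω):
  Node 1: (V_1 - 12)/62000 + (V_1 - 0)/470 + (V_1 - 0)/2.4 = 0
Collecting terms: 0.4188 × V_1 = 0.0001935  =>  V_1 = 0.0004621 V
V_th = V_1 - V_2 = 0.0004621 - 0 = 0.0004621 V
Step 2 — R_th: zero the source — replace V1 by a short circuit (node 2 merges into node 0) — and find the resistance seen between A (node 1) and B (node 0).
Reduce the network between node 1 (A) and node 0 (B) by series/parallel combination:
  Rp1 = R1 ‖ R2 ‖ R3 (parallel, all between nodes 0 and 1) = 1/(1/62000 + 1/470 + 1/2.4) = 2.388 Ω
R_th = 2.388 Ω

Final answer: V_th = 0.0004621 V, R_th = 2.388 Ω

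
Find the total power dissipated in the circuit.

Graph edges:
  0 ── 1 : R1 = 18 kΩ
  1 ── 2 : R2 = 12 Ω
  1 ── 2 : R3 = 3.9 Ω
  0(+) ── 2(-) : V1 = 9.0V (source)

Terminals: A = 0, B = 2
Nodal analysis, taking node 2 as the 0 V reference.
Source V1 fixes V_0 = 9 V.
KCL at each unknown node (sum of currents leaving = 0; resistances in Ω):
  Node 1: (V_1 - 9)/18000 + (V_1 - 0)/12 + (V_1 - 0)/3.9 = 0
Collecting terms: 0.3398 × V_1 = 0.0005  =>  V_1 = 0.001471 V
Power in each resistor, P = (ΔV)²/R:
  P_R1 = (9 - 0.001471)²/18000 = 0.004499 W
  P_R2 = (0.001471 - 0)²/12 = 0.0000001804 W
  P_R3 = (0.001471 - 0)²/3.9 = 0.0000005552 W
P_total = P_R1 + P_R2 + P_R3 = 0.004499 W

Final answer: 0.004499 W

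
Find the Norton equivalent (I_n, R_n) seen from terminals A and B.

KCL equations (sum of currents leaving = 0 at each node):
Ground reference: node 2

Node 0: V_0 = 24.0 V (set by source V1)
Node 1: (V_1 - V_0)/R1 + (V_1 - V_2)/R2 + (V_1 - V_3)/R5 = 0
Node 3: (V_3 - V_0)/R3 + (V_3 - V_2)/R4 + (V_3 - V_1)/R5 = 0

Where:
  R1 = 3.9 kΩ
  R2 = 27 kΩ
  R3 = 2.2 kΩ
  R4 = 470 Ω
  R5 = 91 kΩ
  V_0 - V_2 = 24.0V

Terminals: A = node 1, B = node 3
Find the Thévenin equivalent first; then I_n = V_th/R_th and R_n = R_th.
Step 1 — V_th is the open-circuit voltage V_A - V_B (nothing connected across the terminals).
Nodal analysis, taking node 2 as the 0 V reference.
Source V1 fixes V_0 = 24 V.
KCL at each unknown node (sum of currents leaving = 0; resistances in Ω):
  Node 1: (V_1 - 24)/3900 + (V_1 - 0)/27000 + (V_1 - V_3)/91000 = 0
  Node 3: (V_3 - 24)/2200 + (V_3 - 0)/470 + (V_3 - V_1)/91000 = 0
Collecting terms (coefficients in siemens):
  0.0003044·V_1 - 0.00001099·V_3 = 0.006154
  0.002593·V_3 - 0.00001099·V_1 = 0.01091
Determinant D = (0.0003044)(0.002593) - (-0.00001099)(-0.00001099) = 0.0000007893
V_1 = [(0.006154)(0.002593) - (-0.00001099)(0.01091)]/D = 20.37 V
V_3 = [(0.0003044)(0.01091) - (0.006154)(-0.00001099)]/D = 4.293 V
V_th = V_1 - V_3 = 20.37 - 4.293 = 16.08 V
Step 2 — R_th: zero the source — replace V1 by a short circuit (node 2 merges into node 0) — and find the resistance seen between A (node 1) and B (node 3).
Reduce the network between node 1 (A) and node 3 (B) by series/parallel combination:
  Rp1 = R1 ‖ R2 (parallel, both between nodes 0 and 1) = 1/(1/3900 + 1/27000) = 3408 Ω
  Rp2 = R3 ‖ R4 (parallel, both between nodes 0 and 3) = 1/(1/2200 + 1/470) = 387.3 Ω
  Rs1 = Rp1 + Rp2 (series, joined only at node 0) = 3408 + 387.3 = 3795 Ω
  Rp3 = R5 ‖ Rs1 (parallel, both between nodes 1 and 3) = 1/(1/91000 + 1/3795) = 3643 Ω
R_th = 3.643 kΩ
I_n = V_th/R_th = 16.08/3643 = 0.004413 A, and R_n = R_th = 3.643 kΩ

Final answer: I_n = 0.004413 A, R_n = 3.643 kΩ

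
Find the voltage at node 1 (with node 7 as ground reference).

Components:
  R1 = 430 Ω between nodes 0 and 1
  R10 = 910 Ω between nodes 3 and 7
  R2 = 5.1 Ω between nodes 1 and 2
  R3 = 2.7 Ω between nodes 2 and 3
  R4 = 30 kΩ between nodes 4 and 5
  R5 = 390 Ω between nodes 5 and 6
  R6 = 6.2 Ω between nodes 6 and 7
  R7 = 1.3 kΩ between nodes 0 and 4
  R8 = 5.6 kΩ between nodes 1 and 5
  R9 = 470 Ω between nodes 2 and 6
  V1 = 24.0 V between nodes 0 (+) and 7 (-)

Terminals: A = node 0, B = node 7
Nodal analysis, taking node 7 as the 0 V reference.
Source V1 fixes V_0 = 24 V.
KCL at each unknown node (sum of currents leaving = 0; resistances in Ω):
  Node 1: (V_1 - 24)/430 + (V_1 - V_2)/5.1 + (V_1 - V_5)/5600 = 0
  Node 2: (V_2 - V_1)/5.1 + (V_2 - V_3)/2.7 + (V_2 - V_6)/470 = 0
  Node 3: (V_3 - V_2)/2.7 + (V_3 - 0)/910 = 0
  Node 4: (V_4 - V_5)/30000 + (V_4 - 24)/1300 = 0
  Node 5: (V_5 - V_4)/30000 + (V_5 - V_6)/390 + (V_5 - V_1)/5600 = 0
  Node 6: (V_6 - V_5)/390 + (V_6 - 0)/6.2 + (V_6 - V_2)/470 = 0
Collecting terms (coefficients in siemens):
  0.1986·V_1 - 0.1961·V_2 - 0.0001786·V_5 = 0.05581
  0.5686·V_2 - 0.1961·V_1 - 0.3704·V_3 - 0.002128·V_6 = 0
  0.3715·V_3 - 0.3704·V_2 = 0
  0.0008026·V_4 - 0.00003333·V_5 = 0.01846
  0.002776·V_5 - 0.0001786·V_1 - 0.00003333·V_4 - 0.002564·V_6 = 0
  0.166·V_6 - 0.002128·V_2 - 0.002564·V_5 = 0
Solving these 6 simultaneous equations (Gaussian elimination) gives:
  V_1 = 9.919 V, V_2 = 9.761 V, V_3 = 9.732 V, V_4 = 23.05 V
  V_5 = 1.045 V, V_6 = 0.1413 V
The requested potential is V_1 = 9.919 V.

Final answer: V_1 = 9.919 V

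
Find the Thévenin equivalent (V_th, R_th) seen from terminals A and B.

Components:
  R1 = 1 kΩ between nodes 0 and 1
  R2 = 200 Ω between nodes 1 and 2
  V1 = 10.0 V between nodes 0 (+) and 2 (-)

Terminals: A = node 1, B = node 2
Step 1 — V_th is the open-circuit voltage V_A - V_B (nothing connected across the terminals).
Nodal analysis, taking node 2 as the 0 V reference.
Source V1 fixes V_0 = 10 V.
KCL at each unknown node (sum of currents leaving = 0; resistances in Ω):
  Node 1: (V_1 - 10)/1000 + (V_1 - 0)/200 = 0
Collecting terms: 0.006 × V_1 = 0.01  =>  V_1 = 1.667 V
V_th = V_1 - V_2 = 1.667 - 0 = 1.667 V
Step 2 — R_th: zero the source — replace V1 by a short circuit (node 2 merges into node 0) — and find the resistance seen between A (node 1) and B (node 0).
Reduce the network between node 1 (A) and node 0 (B) by series/parallel combination:
  Rp1 = R1 ‖ R2 (parallel, both between nodes 0 and 1) = 1/(1/1000 + 1/200) = 166.7 Ω
R_th = 166.7 Ω

Final answer: V_th = 1.667 V, R_th = 166.7 Ω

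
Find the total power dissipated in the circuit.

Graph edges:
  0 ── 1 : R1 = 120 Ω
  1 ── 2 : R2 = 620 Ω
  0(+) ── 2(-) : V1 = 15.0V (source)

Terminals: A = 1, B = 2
Nodal analysis, taking node 2 as the 0 V reference.
Source V1 fixes V_0 = 15 V.
KCL at each unknown node (sum of currents leaving = 0; resistances in Ω):
  Node 1: (V_1 - 15)/120 + (V_1 - 0)/620 = 0
Collecting terms: 0.009946 × V_1 = 0.125  =>  V_1 = 12.57 V
Power in each resistor, P = (ΔV)²/R:
  P_R1 = (15 - 12.57)²/120 = 0.04931 W
  P_R2 = (12.57 - 0)²/620 = 0.2547 W
P_total = P_R1 + P_R2 = 0.3041 W

Final answer: 0.3041 W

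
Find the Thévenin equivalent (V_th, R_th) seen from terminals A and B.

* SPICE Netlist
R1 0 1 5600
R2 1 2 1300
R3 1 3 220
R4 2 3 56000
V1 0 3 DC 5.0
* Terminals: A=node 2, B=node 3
Step 1 — V_th is the open-circuit voltage V_A - V_B (nothing connected across the terminals).
Nodal analysis, taking node 3 as the 0 V reference.
Source V1 fixes V_0 = 5 V.
KCL at each unknown node (sum of currents leaving = 0; resistances in Ω):
  Node 1: (V_1 - 5)/5600 + (V_1 - V_2)/1300 + (V_1 - 0)/220 = 0
  Node 2: (V_2 - V_1)/1300 + (V_2 - 0)/56000 = 0
Collecting terms (coefficients in siemens):
  0.005493·V_1 - 0.0007692·V_2 = 0.0008929
  0.0007871·V_2 - 0.0007692·V_1 = 0
Determinant D = (0.005493)(0.0007871) - (-0.0007692)(-0.0007692) = 0.000003732
V_1 = [(0.0008929)(0.0007871) - (-0.0007692)(0)]/D = 0.1883 V
V_2 = [(0.005493)(0) - (0.0008929)(-0.0007692)]/D = 0.184 V
V_th = V_2 - V_3 = 0.184 - 0 = 0.184 V
Step 2 — R_th: zero the source — replace V1 by a short circuit (node 3 merges into node 0) — and find the resistance seen between A (node 2) and B (node 0).
Reduce the network between node 2 (A) and node 0 (B) by series/parallel combination:
  Rp1 = R1 ‖ R3 (parallel, both between nodes 0 and 1) = 1/(1/5600 + 1/220) = 211.7 Ω
  Rs1 = R2 + Rp1 (series, joined only at node 1) = 1300 + 211.7 = 1512 Ω
  Rp2 = R4 ‖ Rs1 (parallel, both between nodes 0 and 2) = 1/(1/56000 + 1/1512) = 1472 Ω
R_th = 1.472 kΩ

Final answer: V_th = 0.184 V, R_th = 1.472 kΩ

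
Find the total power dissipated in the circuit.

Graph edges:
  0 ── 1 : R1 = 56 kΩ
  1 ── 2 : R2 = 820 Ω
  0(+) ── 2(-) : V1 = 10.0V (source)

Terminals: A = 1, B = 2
Nodal analysis, taking node 2 as the 0 V reference.
Source V1 fixes V_0 = 10 V.
KCL at each unknown node (sum of currents leaving = 0; resistances in Ω):
  Node 1: (V_1 - 10)/56000 + (V_1 - 0)/820 = 0
Collecting terms: 0.001237 × V_1 = 0.0001786  =>  V_1 = 0.1443 V
Power in each resistor, P = (ΔV)²/R:
  P_R1 = (10 - 0.1443)²/56000 = 0.001735 W
  P_R2 = (0.1443 - 0)²/820 = 0.0000254 W
P_total = P_R1 + P_R2 = 0.00176 W

Final answer: 0.00176 W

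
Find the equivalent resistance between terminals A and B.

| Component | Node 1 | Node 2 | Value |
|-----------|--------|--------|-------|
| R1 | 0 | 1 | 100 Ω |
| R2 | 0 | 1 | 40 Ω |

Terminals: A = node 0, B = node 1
Reduce the network between node 0 (A) and node 1 (B) by series/parallel combination:
  Rp1 = R1 ‖ R2 (parallel, both between nodes 0 and 1) = 1/(1/100 + 1/40) = 28.57 Ω
R_eq = 28.57 Ω

Final answer: 28.57 Ω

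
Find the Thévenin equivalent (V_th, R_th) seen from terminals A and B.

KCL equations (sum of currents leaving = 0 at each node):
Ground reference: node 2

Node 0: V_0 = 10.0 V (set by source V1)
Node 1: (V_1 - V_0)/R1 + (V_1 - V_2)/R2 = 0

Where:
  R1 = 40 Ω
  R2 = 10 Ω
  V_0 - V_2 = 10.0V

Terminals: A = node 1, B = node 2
Step 1 — V_th is the open-circuit voltage V_A - V_B (nothing connected across the terminals).
Nodal analysis, taking node 2 as the 0 V reference.
Source V1 fixes V_0 = 10 V.
KCL at each unknown node (sum of currents leaving = 0; resistances in Ω):
  Node 1: (V_1 - 10)/40 + (V_1 - 0)/10 = 0
Collecting terms: 0.125 × V_1 = 0.25  =>  V_1 = 2 V
V_th = V_1 - V_2 = 2 - 0 = 2 V
Step 2 — R_th: zero the source — replace V1 by a short circuit (node 2 merges into node 0) — and find the resistance seen between A (node 1) and B (node 0).
Reduce the network between node 1 (A) and node 0 (B) by series/parallel combination:
  Rp1 = R1 ‖ R2 (parallel, both between nodes 0 and 1) = 1/(1/40 + 1/10) = 8 Ω
R_th = 8 Ω

Final answer: V_th = 2 V, R_th = 8 Ω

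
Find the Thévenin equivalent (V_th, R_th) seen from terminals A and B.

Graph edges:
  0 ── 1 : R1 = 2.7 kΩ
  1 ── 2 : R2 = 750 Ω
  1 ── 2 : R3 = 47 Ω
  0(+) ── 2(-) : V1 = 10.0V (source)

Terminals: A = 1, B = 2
Step 1 — V_th is the open-circuit voltage V_A - V_B (nothing connected across the terminals).
Nodal analysis, taking node 2 as the 0 V reference.
Source V1 fixes V_0 = 10 V.
KCL at each unknown node (sum of currents leaving = 0; resistances in Ω):
  Node 1: (V_1 - 10)/2700 + (V_1 - 0)/750 + (V_1 - 0)/47 = 0
Collecting terms: 0.02298 × V_1 = 0.003704  =>  V_1 = 0.1612 V
V_th = V_1 - V_2 = 0.1612 - 0 = 0.1612 V
Step 2 — R_th: zero the source — replace V1 by a short circuit (node 2 merges into node 0) — and find the resistance seen between A (node 1) and B (node 0).
Reduce the network between node 1 (A) and node 0 (B) by series/parallel combination:
  Rp1 = R1 ‖ R2 ‖ R3 (parallel, all between nodes 0 and 1) = 1/(1/2700 + 1/750 + 1/47) = 43.52 Ω
R_th = 43.52 Ω

Final answer: V_th = 0.1612 V, R_th = 43.52 Ω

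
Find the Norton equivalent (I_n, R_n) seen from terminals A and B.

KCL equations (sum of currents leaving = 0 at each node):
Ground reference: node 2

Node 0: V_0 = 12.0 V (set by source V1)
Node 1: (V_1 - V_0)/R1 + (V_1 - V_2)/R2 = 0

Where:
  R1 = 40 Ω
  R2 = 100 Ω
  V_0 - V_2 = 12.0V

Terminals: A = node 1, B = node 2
Find the Thévenin equivalent first; then I_n = V_th/R_th and R_n = R_th.
Step 1 — V_th is the open-circuit voltage V_A - V_B (nothing connected across the terminals).
Nodal analysis, taking node 2 as the 0 V reference.
Source V1 fixes V_0 = 12 V.
KCL at each unknown node (sum of currents leaving = 0; resistances in Ω):
  Node 1: (V_1 - 12)/40 + (V_1 - 0)/100 = 0
Collecting terms: 0.035 × V_1 = 0.3  =>  V_1 = 8.571 V
V_th = V_1 - V_2 = 8.571 - 0 = 8.571 V
Step 2 — R_th: zero the source — replace V1 by a short circuit (node 2 merges into node 0) — and find the resistance seen between A (node 1) and B (node 0).
Reduce the network between node 1 (A) and node 0 (B) by series/parallel combination:
  Rp1 = R1 ‖ R2 (parallel, both between nodes 0 and 1) = 1/(1/40 + 1/100) = 28.57 Ω
R_th = 28.57 Ω
I_n = V_th/R_th = 8.571/28.57 = 0.3 A, and R_n = R_th = 28.57 Ω

Final answer: I_n = 0.3 A, R_n = 28.57 Ω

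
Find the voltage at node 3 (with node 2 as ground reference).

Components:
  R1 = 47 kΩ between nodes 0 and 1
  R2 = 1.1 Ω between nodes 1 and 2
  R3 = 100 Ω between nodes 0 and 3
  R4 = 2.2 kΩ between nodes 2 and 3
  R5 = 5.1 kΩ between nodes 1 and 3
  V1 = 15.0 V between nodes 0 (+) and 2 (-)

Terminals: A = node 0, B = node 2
Nodal analysis, taking node 2 as the 0 V reference.
Source V1 fixes V_0 = 15 V.
KCL at each unknown node (sum of currents leaving = 0; resistances in Ω):
  Node 1: (V_1 - 15)/47000 + (V_1 - 0)/1.1 + (V_1 - V_3)/5100 = 0
  Node 3: (V_3 - 15)/100 + (V_3 - 0)/2200 + (V_3 - V_1)/5100 = 0
Collecting terms (coefficients in siemens):
  0.9093·V_1 - 0.0001961·V_3 = 0.0003191
  0.01065·V_3 - 0.0001961·V_1 = 0.15
Determinant D = (0.9093)(0.01065) - (-0.0001961)(-0.0001961) = 0.009685
V_1 = [(0.0003191)(0.01065) - (-0.0001961)(0.15)]/D = 0.003388 V
V_3 = [(0.9093)(0.15) - (0.0003191)(-0.0001961)]/D = 14.08 V
The requested potential is V_3 = 14.08 V.

Final answer: V_3 = 14.08 V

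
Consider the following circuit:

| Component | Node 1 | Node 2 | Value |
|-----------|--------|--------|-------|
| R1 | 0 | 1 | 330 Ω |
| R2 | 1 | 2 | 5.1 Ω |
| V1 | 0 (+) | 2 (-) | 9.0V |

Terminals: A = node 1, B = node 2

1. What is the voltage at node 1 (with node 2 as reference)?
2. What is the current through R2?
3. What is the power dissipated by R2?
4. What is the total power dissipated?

Nodal analysis, taking node 2 as the 0 V reference.
Source V1 fixes V_0 = 9 V.
KCL at each unknown node (sum of currents leaving = 0; resistances in Ω):
  Node 1: (V_1 - 9)/330 + (V_1 - 0)/5.1 = 0
Collecting terms: 0.1991 × V_1 = 0.02727  =>  V_1 = 0.137 V
Part 1:
  Read off the nodal solution: V_1 = 0.137 V
Part 2:
  I_R2 = (V_1 - V_2)/R2 = (0.137 - 0)/5.1 = 0.02686 A
  Magnitude: I_R2 = 0.02686 A
Part 3:
  I_R2 = (V_1 - V_2)/R2 = (0.137 - 0)/5.1 = 0.02686 A
  P_R2 = I_R2² × R2 = (0.02686)² × 5.1 = 0.003679 W
Part 4:
  Power in each resistor, P = (ΔV)²/R:
    P_R1 = (9 - 0.137)²/330 = 0.238 W
    P_R2 = (0.137 - 0)²/5.1 = 0.003679 W
  P_total = P_R1 + P_R2 = 0.2417 W

Final answers:
1. V_1 = 0.137 V
2. I_R2 = 0.02686 A
3. P_R2 = 0.003679 W
4. P_total = 0.2417 W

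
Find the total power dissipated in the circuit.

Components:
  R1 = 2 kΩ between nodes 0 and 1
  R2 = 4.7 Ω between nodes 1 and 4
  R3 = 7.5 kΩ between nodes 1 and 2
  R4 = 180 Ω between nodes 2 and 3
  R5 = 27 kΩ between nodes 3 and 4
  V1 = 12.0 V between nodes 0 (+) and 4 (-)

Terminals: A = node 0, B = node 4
Nodal analysis, taking node 4 as the 0 V reference.
Source V1 fixes V_0 = 12 V.
KCL at each unknown node (sum of currents leaving = 0; resistances in Ω):
  Node 1: (V_1 - 12)/2000 + (V_1 - 0)/4.7 + (V_1 - V_2)/7500 = 0
  Node 2: (V_2 - V_1)/7500 + (V_2 - V_3)/180 = 0
  Node 3: (V_3 - V_2)/180 + (V_3 - 0)/27000 = 0
Collecting terms (coefficients in siemens):
  0.2134·V_1 - 0.0001333·V_2 = 0.006
  0.005689·V_2 - 0.0001333·V_1 - 0.005556·V_3 = 0
  0.005593·V_3 - 0.005556·V_2 = 0
Solving these 3 simultaneous equations (Gaussian elimination) gives:
  V_1 = 0.02813 V, V_2 = 0.02205 V, V_3 = 0.0219 V
Power in each resistor, P = (ΔV)²/R:
  P_R1 = (12 - 0.02813)²/2000 = 0.07166 W
  P_R2 = (0.02813 - 0)²/4.7 = 0.0001684 W
  P_R3 = (0.02813 - 0.02205)²/7500 = 0.000000004935 W
  P_R4 = (0.02205 - 0.0219)²/180 = 0.0000000001184 W
  P_R5 = (0.0219 - 0)²/27000 = 0.00000001776 W
P_total = P_R1 + P_R2 + P_R3 + P_R4 + P_R5 = 0.07183 W

Final answer: 0.07183 W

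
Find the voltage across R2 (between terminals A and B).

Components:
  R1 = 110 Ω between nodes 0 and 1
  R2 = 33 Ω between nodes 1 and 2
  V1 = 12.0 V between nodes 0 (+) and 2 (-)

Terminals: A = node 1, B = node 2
R1 and R2 are in series across V1 (node 0 → node 1 → node 2), and the output A–B is taken across R2, so this is a voltage divider.
Series current: I = V1/(R1 + R2) = 12/(110 + 33) = 12/143 = 0.08392 A
V_R2 = I × R2 = V1 × R2/(R1 + R2) = 12 × 33/143 = 2.769 V

Final answer: 2.769 V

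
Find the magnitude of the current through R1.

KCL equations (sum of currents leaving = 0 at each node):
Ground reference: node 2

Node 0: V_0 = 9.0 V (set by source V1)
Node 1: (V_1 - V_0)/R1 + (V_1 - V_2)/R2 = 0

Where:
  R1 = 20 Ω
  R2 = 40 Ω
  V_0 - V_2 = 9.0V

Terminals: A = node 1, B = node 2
Nodal analysis, taking node 2 as the 0 V reference.
Source V1 fixes V_0 = 9 V.
KCL at each unknown node (sum of currents leaving = 0; resistances in Ω):
  Node 1: (V_1 - 9)/20 + (V_1 - 0)/40 = 0
Collecting terms: 0.075 × V_1 = 0.45  =>  V_1 = 6 V
I_R1 = (V_0 - V_1)/R1 = (9 - 6)/20 = 0.15 A
|I_R1| = 0.15 A

Final answer: |I_R1| = 0.15 A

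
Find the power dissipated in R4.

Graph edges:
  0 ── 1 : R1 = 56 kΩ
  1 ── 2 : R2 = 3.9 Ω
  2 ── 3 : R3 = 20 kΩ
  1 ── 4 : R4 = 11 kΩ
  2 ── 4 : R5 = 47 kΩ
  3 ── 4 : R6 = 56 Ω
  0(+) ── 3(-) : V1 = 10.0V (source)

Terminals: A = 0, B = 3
Nodal analysis, taking node 3 as the 0 V reference.
Source V1 fixes V_0 = 10 V.
KCL at each unknown node (sum of currents leaving = 0; resistances in Ω):
  Node 1: (V_1 - 10)/56000 + (V_1 - V_2)/3.9 + (V_1 - V_4)/11000 = 0
  Node 2: (V_2 - V_1)/3.9 + (V_2 - 0)/20000 + (V_2 - V_4)/47000 = 0
  Node 4: (V_4 - V_1)/11000 + (V_4 - V_2)/47000 + (V_4 - 0)/56 = 0
Collecting terms (coefficients in siemens):
  0.2565·V_1 - 0.2564·V_2 - 0.00009091·V_4 = 0.0001786
  0.2565·V_2 - 0.2564·V_1 - 0.00002128·V_4 = 0
  0.01797·V_4 - 0.00009091·V_1 - 0.00002128·V_2 = 0
Solving these 3 simultaneous equations (Gaussian elimination) gives:
  V_1 = 0.9958 V, V_2 = 0.9955 V, V_4 = 0.006217 V
I_R4 = (V_1 - V_4)/R4 = (0.9958 - 0.006217)/11000 = 0.00008996 A
P_R4 = I_R4² × R4 = (0.00008996)² × 11000 = 0.00008903 W

Final answer: 8.903e-05 W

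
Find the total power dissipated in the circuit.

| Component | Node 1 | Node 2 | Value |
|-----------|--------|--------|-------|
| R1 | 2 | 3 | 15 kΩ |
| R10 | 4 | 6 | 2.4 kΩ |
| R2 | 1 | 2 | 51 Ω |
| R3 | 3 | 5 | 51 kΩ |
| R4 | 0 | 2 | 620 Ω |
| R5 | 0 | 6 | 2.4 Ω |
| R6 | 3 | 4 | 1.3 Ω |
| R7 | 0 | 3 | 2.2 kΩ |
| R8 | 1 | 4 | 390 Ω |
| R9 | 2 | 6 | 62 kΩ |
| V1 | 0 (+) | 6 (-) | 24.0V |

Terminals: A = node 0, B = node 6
Nodal analysis, taking node 6 as the 0 V reference.
Source V1 fixes V_0 = 24 V.
KCL at each unknown node (sum of currents leaving = 0; resistances in Ω):
  Node 1: (V_1 - V_2)/51 + (V_1 - V_4)/390 = 0
  Node 2: (V_2 - V_3)/15000 + (V_2 - V_1)/51 + (V_2 - 24)/620 + (V_2 - 0)/62000 = 0
  Node 3: (V_3 - V_2)/15000 + (V_3 - V_5)/51000 + (V_3 - V_4)/1.3 + (V_3 - 24)/2200 = 0
  Node 4: (V_4 - V_3)/1.3 + (V_4 - V_1)/390 + (V_4 - 0)/2400 = 0
  Node 5: (V_5 - V_3)/51000 = 0
Collecting terms (coefficients in siemens):
  0.02217·V_1 - 0.01961·V_2 - 0.002564·V_4 = 0
  0.0213·V_2 - 0.01961·V_1 - 0.00006667·V_3 = 0.03871
  0.7698·V_3 - 0.00006667·V_2 - 0.7692·V_4 - 0.00001961·V_5 = 0.01091
  0.7722·V_4 - 0.002564·V_1 - 0.7692·V_3 = 0
  0.00001961·V_5 - 0.00001961·V_3 = 0
Solving these 5 simultaneous equations (Gaussian elimination) gives:
  V_1 = 20.36 V, V_2 = 20.61 V, V_3 = 18.42 V, V_4 = 18.41 V
  V_5 = 18.42 V
Power in each resistor, P = (ΔV)²/R:
  P_R1 = (20.61 - 18.42)²/15000 = 0.0003214 W
  P_R2 = (20.36 - 20.61)²/51 = 0.001268 W
  P_R3 = (18.42 - 18.42)²/51000 = 0 W
  P_R4 = (24 - 20.61)²/620 = 0.01852 W
  P_R5 = (24 - 0)²/2.4 = 240 W
  P_R6 = (18.42 - 18.41)²/1.3 = 0.00000937 W
  P_R7 = (24 - 18.42)²/2200 = 0.01418 W
  P_R8 = (20.36 - 18.41)²/390 = 0.009699 W
  P_R9 = (20.61 - 0)²/62000 = 0.006852 W
  P_R10 = (18.41 - 0)²/2400 = 0.1413 W
P_total = P_R1 + P_R2 + P_R3 + P_R4 + P_R5 + P_R6 + P_R7 + P_R8 + P_R9 + P_R10 = 240.2 W

Final answer: 240.2 W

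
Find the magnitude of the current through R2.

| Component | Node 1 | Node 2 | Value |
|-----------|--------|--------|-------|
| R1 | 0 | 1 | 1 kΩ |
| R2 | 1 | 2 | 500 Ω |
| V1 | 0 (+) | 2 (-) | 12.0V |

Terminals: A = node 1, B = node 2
Nodal analysis, taking node 2 as the 0 V reference.
Source V1 fixes V_0 = 12 V.
KCL at each unknown node (sum of currents leaving = 0; resistances in Ω):
  Node 1: (V_1 - 12)/1000 + (V_1 - 0)/500 = 0
Collecting terms: 0.003 × V_1 = 0.012  =>  V_1 = 4 V
I_R2 = (V_1 - V_2)/R2 = (4 - 0)/500 = 0.008 A
|I_R2| = 0.008 A

Final answer: |I_R2| = 0.008 A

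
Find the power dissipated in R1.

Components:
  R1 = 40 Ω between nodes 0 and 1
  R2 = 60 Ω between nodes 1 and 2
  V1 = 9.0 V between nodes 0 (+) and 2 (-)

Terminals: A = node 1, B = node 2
Nodal analysis, taking node 2 as the 0 V reference.
Source V1 fixes V_0 = 9 V.
KCL at each unknown node (sum of currents leaving = 0; resistances in Ω):
  Node 1: (V_1 - 9)/40 + (V_1 - 0)/60 = 0
Collecting terms: 0.04167 × V_1 = 0.225  =>  V_1 = 5.4 V
I_R1 = (V_0 - V_1)/R1 = (9 - 5.4)/40 = 0.09 A
P_R1 = I_R1² × R1 = (0.09)² × 40 = 0.324 W

Final answer: 0.324 W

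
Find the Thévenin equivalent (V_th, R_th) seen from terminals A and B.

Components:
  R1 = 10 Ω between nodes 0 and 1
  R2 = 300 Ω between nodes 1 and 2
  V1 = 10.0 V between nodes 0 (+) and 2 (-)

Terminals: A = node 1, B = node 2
Step 1 — V_th is the open-circuit voltage V_A - V_B (nothing connected across the terminals).
Nodal analysis, taking node 2 as the 0 V reference.
Source V1 fixes V_0 = 10 V.
KCL at each unknown node (sum of currents leaving = 0; resistances in Ω):
  Node 1: (V_1 - 10)/10 + (V_1 - 0)/300 = 0
Collecting terms: 0.1033 × V_1 = 1  =>  V_1 = 9.677 V
V_th = V_1 - V_2 = 9.677 - 0 = 9.677 V
Step 2 — R_th: zero the source — replace V1 by a short circuit (node 2 merges into node 0) — and find the resistance seen between A (node 1) and B (node 0).
Reduce the network between node 1 (A) and node 0 (B) by series/parallel combination:
  Rp1 = R1 ‖ R2 (parallel, both between nodes 0 and 1) = 1/(1/10 + 1/300) = 9.677 Ω
R_th = 9.677 Ω

Final answer: V_th = 9.677 V, R_th = 9.677 Ω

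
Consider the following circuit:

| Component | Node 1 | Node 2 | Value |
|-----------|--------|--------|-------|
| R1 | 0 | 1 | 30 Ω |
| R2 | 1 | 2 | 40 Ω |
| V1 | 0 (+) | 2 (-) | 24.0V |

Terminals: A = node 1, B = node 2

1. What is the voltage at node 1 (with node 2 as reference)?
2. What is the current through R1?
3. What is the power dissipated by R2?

Nodal analysis, taking node 2 as the 0 V reference.
Source V1 fixes V_0 = 24 V.
KCL at each unknown node (sum of currents leaving = 0; resistances in Ω):
  Node 1: (V_1 - 24)/30 + (V_1 - 0)/40 = 0
Collecting terms: 0.05833 × V_1 = 0.8  =>  V_1 = 13.71 V
Part 1:
  Read off the nodal solution: V_1 = 13.71 V
Part 2:
  I_R1 = (V_0 - V_1)/R1 = (24 - 13.71)/30 = 0.3429 A
  Magnitude: I_R1 = 0.3429 A
Part 3:
  I_R2 = (V_1 - V_2)/R2 = (13.71 - 0)/40 = 0.3429 A
  P_R2 = I_R2² × R2 = (0.3429)² × 40 = 4.702 W

Final answers:
1. V_1 = 13.71 V
2. I_R1 = 0.3429 A
3. P_R2 = 4.702 W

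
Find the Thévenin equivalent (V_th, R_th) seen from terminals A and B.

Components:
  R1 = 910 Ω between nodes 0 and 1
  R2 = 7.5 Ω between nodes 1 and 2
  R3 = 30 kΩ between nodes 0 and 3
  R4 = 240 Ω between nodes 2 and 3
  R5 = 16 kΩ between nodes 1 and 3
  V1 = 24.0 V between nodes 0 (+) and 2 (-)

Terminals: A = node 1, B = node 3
Step 1 — V_th is the open-circuit voltage V_A - V_B (nothing connected across the terminals).
Nodal analysis, taking node 2 as the 0 V reference.
Source V1 fixes V_0 = 24 V.
KCL at each unknown node (sum of currents leaving = 0; resistances in Ω):
  Node 1: (V_1 - 24)/910 + (V_1 - 0)/7.5 + (V_1 - V_3)/16000 = 0
  Node 3: (V_3 - 24)/30000 + (V_3 - 0)/240 + (V_3 - V_1)/16000 = 0
Collecting terms (coefficients in siemens):
  0.1345·V_1 - 0.0000625·V_3 = 0.02637
  0.004262·V_3 - 0.0000625·V_1 = 0.0008
Determinant D = (0.1345)(0.004262) - (-0.0000625)(-0.0000625) = 0.0005733
V_1 = [(0.02637)(0.004262) - (-0.0000625)(0.0008)]/D = 0.1962 V
V_3 = [(0.1345)(0.0008) - (0.02637)(-0.0000625)]/D = 0.1906 V
V_th = V_1 - V_3 = 0.1962 - 0.1906 = 0.005623 V
Step 2 — R_th: zero the source — replace V1 by a short circuit (node 2 merges into node 0) — and find the resistance seen between A (node 1) and B (node 3).
Reduce the network between node 1 (A) and node 3 (B) by series/parallel combination:
  Rp1 = R1 ‖ R2 (parallel, both between nodes 0 and 1) = 1/(1/910 + 1/7.5) = 7.439 Ω
  Rp2 = R3 ‖ R4 (parallel, both between nodes 0 and 3) = 1/(1/30000 + 1/240) = 238.1 Ω
  Rs1 = Rp1 + Rp2 (series, joined only at node 0) = 7.439 + 238.1 = 245.5 Ω
  Rp3 = R5 ‖ Rs1 (parallel, both between nodes 1 and 3) = 1/(1/16000 + 1/245.5) = 241.8 Ω
R_th = 241.8 Ω

Final answer: V_th = 0.005623 V, R_th = 241.8 Ω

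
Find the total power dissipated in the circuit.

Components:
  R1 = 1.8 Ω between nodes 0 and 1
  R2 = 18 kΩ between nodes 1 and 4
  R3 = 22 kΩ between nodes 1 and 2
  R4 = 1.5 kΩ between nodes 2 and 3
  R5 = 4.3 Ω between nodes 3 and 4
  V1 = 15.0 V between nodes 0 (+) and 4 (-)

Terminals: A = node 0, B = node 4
Nodal analysis, taking node 4 as the 0 V reference.
Source V1 fixes V_0 = 15 V.
KCL at each unknown node (sum of currents leaving = 0; resistances in Ω):
  Node 1: (V_1 - 15)/1.8 + (V_1 - 0)/18000 + (V_1 - V_2)/22000 = 0
  Node 2: (V_2 - V_1)/22000 + (V_2 - V_3)/1500 = 0
  Node 3: (V_3 - V_2)/1500 + (V_3 - 0)/4.3 = 0
Collecting terms (coefficients in siemens):
  0.5557·V_1 - 0.00004545·V_2 = 8.333
  0.0007121·V_2 - 0.00004545·V_1 - 0.0006667·V_3 = 0
  0.2332·V_3 - 0.0006667·V_2 = 0
Solving these 3 simultaneous equations (Gaussian elimination) gives:
  V_1 = 15 V, V_2 = 0.9598 V, V_3 = 0.002744 V
Power in each resistor, P = (ΔV)²/R:
  P_R1 = (15 - 15)²/1.8 = 0.000003896 W
  P_R2 = (15 - 0)²/18000 = 0.0125 W
  P_R3 = (15 - 0.9598)²/22000 = 0.008957 W
  P_R4 = (0.9598 - 0.002744)²/1500 = 0.0006107 W
  P_R5 = (0.002744 - 0)²/4.3 = 0.000001751 W
P_total = P_R1 + P_R2 + P_R3 + P_R4 + P_R5 = 0.02207 W

Final answer: 0.02207 W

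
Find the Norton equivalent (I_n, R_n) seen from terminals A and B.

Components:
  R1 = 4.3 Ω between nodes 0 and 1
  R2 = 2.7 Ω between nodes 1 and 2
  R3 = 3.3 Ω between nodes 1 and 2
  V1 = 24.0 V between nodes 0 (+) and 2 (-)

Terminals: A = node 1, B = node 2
Find the Thévenin equivalent first; then I_n = V_th/R_th and R_n = R_th.
Step 1 — V_th is the open-circuit voltage V_A - V_B (nothing connected across the terminals).
Nodal analysis, taking node 2 as the 0 V reference.
Source V1 fixes V_0 = 24 V.
KCL at each unknown node (sum of currents leaving = 0; resistances in Ω):
  Node 1: (V_1 - 24)/4.3 + (V_1 - 0)/2.7 + (V_1 - 0)/3.3 = 0
Collecting terms: 0.906 × V_1 = 5.581  =>  V_1 = 6.161 V
V_th = V_1 - V_2 = 6.161 - 0 = 6.161 V
Step 2 — R_th: zero the source — replace V1 by a short circuit (node 2 merges into node 0) — and find the resistance seen between A (node 1) and B (node 0).
Reduce the network between node 1 (A) and node 0 (B) by series/parallel combination:
  Rp1 = R1 ‖ R2 ‖ R3 (parallel, all between nodes 0 and 1) = 1/(1/4.3 + 1/2.7 + 1/3.3) = 1.104 Ω
R_th = 1.104 Ω
I_n = V_th/R_th = 6.161/1.104 = 5.581 A, and R_n = R_th = 1.104 Ω

Final answer: I_n = 5.581 A, R_n = 1.104 Ω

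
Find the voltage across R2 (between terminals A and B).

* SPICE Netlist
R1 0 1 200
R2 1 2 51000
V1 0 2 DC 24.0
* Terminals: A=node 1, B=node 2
R1 and R2 are in series across V1 (node 0 → node 1 → node 2), and the output A–B is taken across R2, so this is a voltage divider.
Series current: I = V1/(R1 + R2) = 24/(200 + 51000) = 24/51200 = 0.0004687 A
V_R2 = I × R2 = V1 × R2/(R1 + R2) = 24 × 51000/51200 = 23.91 V

Final answer: 23.91 V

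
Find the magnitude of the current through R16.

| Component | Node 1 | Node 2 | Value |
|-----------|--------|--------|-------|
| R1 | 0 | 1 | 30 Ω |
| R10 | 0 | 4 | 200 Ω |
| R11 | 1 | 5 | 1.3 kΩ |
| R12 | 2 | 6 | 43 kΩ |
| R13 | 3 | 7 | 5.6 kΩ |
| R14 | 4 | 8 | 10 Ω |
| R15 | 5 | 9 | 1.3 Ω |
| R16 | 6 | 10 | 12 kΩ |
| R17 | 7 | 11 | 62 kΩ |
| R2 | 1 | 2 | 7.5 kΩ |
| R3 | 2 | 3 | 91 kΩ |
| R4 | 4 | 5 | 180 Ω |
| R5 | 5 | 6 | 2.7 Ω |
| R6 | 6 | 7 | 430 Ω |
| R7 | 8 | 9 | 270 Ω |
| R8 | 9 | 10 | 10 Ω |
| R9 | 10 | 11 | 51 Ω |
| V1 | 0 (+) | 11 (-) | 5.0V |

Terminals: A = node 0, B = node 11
Nodal analysis, taking node 11 as the 0 V reference.
Source V1 fixes V_0 = 5 V.
KCL at each unknown node (sum of currents leaving = 0; resistances in Ω):
  Node 1: (V_1 - 5)/30 + (V_1 - V_2)/7500 + (V_1 - V_5)/1300 = 0
  Node 2: (V_2 - V_1)/7500 + (V_2 - V_3)/91000 + (V_2 - V_6)/43000 = 0
  Node 3: (V_3 - V_2)/91000 + (V_3 - V_7)/5600 = 0
  Node 4: (V_4 - V_5)/180 + (V_4 - 5)/200 + (V_4 - V_8)/10 = 0
  Node 5: (V_5 - V_4)/180 + (V_5 - V_6)/2.7 + (V_5 - V_1)/1300 + (V_5 - V_9)/1.3 = 0
  Node 6: (V_6 - V_5)/2.7 + (V_6 - V_7)/430 + (V_6 - V_2)/43000 + (V_6 - V_10)/12000 = 0
  Node 7: (V_7 - V_6)/430 + (V_7 - V_3)/5600 + (V_7 - 0)/62000 = 0
  Node 8: (V_8 - V_9)/270 + (V_8 - V_4)/10 = 0
  Node 9: (V_9 - V_8)/270 + (V_9 - V_10)/10 + (V_9 - V_5)/1.3 = 0
  Node 10: (V_10 - V_9)/10 + (V_10 - 0)/51 + (V_10 - V_6)/12000 = 0
Collecting terms (coefficients in siemens):
  0.03424·V_1 - 0.0001333·V_2 - 0.0007692·V_5 = 0.1667
  0.0001676·V_2 - 0.0001333·V_1 - 0.00001099·V_3 - 0.00002326·V_6 = 0
  0.0001896·V_3 - 0.00001099·V_2 - 0.0001786·V_7 = 0
  0.1106·V_4 - 0.005556·V_5 - 0.1·V_8 = 0.025
  1.146·V_5 - 0.0007692·V_1 - 0.005556·V_4 - 0.3704·V_6 - 0.7692·V_9 = 0
  0.3728·V_6 - 0.00002326·V_2 - 0.3704·V_5 - 0.002326·V_7 - 0.00008333·V_10 = 0
  0.00252·V_7 - 0.0001786·V_3 - 0.002326·V_6 = 0
  0.1037·V_8 - 0.1·V_4 - 0.003704·V_9 = 0
  0.8729·V_9 - 0.7692·V_5 - 0.003704·V_8 - 0.1·V_10 = 0
  0.1197·V_10 - 0.00008333·V_6 - 0.1·V_9 = 0
Solving these 10 simultaneous equations (Gaussian elimination) gives:
  V_1 = 4.907 V, V_2 = 4.119 V, V_3 = 1.182 V, V_4 = 2.408 V
  V_5 = 0.9937 V, V_6 = 0.9939 V, V_7 = 1.001 V, V_8 = 2.357 V
  V_9 = 0.9794 V, V_10 = 0.819 V
I_R16 = (V_6 - V_10)/R16 = (0.9939 - 0.819)/12000 = 0.00001457 A
|I_R16| = 0.00001457 A

Final answer: |I_R16| = 1.457e-05 A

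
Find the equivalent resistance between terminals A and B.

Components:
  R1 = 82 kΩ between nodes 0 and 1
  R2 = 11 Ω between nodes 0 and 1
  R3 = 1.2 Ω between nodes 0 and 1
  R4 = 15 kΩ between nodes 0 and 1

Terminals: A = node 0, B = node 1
Reduce the network between node 0 (A) and node 1 (B) by series/parallel combination:
  Rp1 = R1 ‖ R2 ‖ R3 ‖ R4 (parallel, all between nodes 0 and 1) = 1/(1/82000 + 1/11 + 1/1.2 + 1/15000) = 1.082 Ω
R_eq = 1.082 Ω

Final answer: 1.082 Ω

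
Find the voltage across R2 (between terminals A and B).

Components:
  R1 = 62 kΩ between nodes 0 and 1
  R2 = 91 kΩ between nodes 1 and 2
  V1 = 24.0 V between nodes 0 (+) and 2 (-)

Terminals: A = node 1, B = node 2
R1 and R2 are in series across V1 (node 0 → node 1 → node 2), and the output A–B is taken across R2, so this is a voltage divider.
Series current: I = V1/(R1 + R2) = 24/(62000 + 91000) = 24/153000 = 0.0001569 A
V_R2 = I × R2 = V1 × R2/(R1 + R2) = 24 × 91000/153000 = 14.27 V

Final answer: 14.27 V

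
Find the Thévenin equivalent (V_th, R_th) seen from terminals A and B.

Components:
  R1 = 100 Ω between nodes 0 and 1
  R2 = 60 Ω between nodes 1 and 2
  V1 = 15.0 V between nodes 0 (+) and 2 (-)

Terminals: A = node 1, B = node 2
Step 1 — V_th is the open-circuit voltage V_A - V_B (nothing connected across the terminals).
Nodal analysis, taking node 2 as the 0 V reference.
Source V1 fixes V_0 = 15 V.
KCL at each unknown node (sum of currents leaving = 0; resistances in Ω):
  Node 1: (V_1 - 15)/100 + (V_1 - 0)/60 = 0
Collecting terms: 0.02667 × V_1 = 0.15  =>  V_1 = 5.625 V
V_th = V_1 - V_2 = 5.625 - 0 = 5.625 V
Step 2 — R_th: zero the source — replace V1 by a short circuit (node 2 merges into node 0) — and find the resistance seen between A (node 1) and B (node 0).
Reduce the network between node 1 (A) and node 0 (B) by series/parallel combination:
  Rp1 = R1 ‖ R2 (parallel, both between nodes 0 and 1) = 1/(1/100 + 1/60) = 37.5 Ω
R_th = 37.5 Ω

Final answer: V_th = 5.625 V, R_th = 37.5 Ω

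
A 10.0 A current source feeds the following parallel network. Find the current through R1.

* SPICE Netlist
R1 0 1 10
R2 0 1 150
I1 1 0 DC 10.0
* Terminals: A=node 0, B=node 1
All resistors sit directly between nodes 0 and 1, so they are in parallel and share one voltage V; the full source current 10 A splits among them.
1/R_par = 1/10 + 1/150 = 0.1067 S  =>  R_par = 9.375 Ω
V = I × R_par = 10 × 9.375 = 93.75 V
I_R1 = V/R1 = 93.75/10 = 9.375 A

Final answer: 9.375 A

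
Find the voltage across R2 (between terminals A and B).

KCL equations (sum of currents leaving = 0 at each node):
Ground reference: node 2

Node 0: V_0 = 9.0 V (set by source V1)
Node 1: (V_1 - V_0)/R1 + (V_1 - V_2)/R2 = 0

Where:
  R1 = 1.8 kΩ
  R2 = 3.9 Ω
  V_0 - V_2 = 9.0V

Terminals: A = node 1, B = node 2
R1 and R2 are in series across V1 (node 0 → node 1 → node 2), and the output A–B is taken across R2, so this is a voltage divider.
Series current: I = V1/(R1 + R2) = 9/(1800 + 3.9) = 9/1804 = 0.004989 A
V_R2 = I × R2 = V1 × R2/(R1 + R2) = 9 × 3.9/1804 = 0.01946 V

Final answer: 0.01946 V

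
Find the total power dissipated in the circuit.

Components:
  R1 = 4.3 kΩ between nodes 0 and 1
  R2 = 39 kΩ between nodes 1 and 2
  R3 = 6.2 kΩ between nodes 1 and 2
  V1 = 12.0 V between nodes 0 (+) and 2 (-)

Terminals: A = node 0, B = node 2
Nodal analysis, taking node 2 as the 0 V reference.
Source V1 fixes V_0 = 12 V.
KCL at each unknown node (sum of currents leaving = 0; resistances in Ω):
  Node 1: (V_1 - 12)/4300 + (V_1 - 0)/39000 + (V_1 - 0)/6200 = 0
Collecting terms: 0.0004195 × V_1 = 0.002791  =>  V_1 = 6.653 V
Power in each resistor, P = (ΔV)²/R:
  P_R1 = (12 - 6.653)²/4300 = 0.00665 W
  P_R2 = (6.653 - 0)²/39000 = 0.001135 W
  P_R3 = (6.653 - 0)²/6200 = 0.007138 W
P_total = P_R1 + P_R2 + P_R3 = 0.01492 W

Final answer: 0.01492 W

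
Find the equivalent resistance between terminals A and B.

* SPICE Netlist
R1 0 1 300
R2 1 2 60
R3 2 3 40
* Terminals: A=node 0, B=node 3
Reduce the network between node 0 (A) and node 3 (B) by series/parallel combination:
  Rs1 = R1 + R2 (series, joined only at node 1) = 300 + 60 = 360 Ω
  Rs2 = R3 + Rs1 (series, joined only at node 2) = 40 + 360 = 400 Ω
R_eq = 400 Ω

Final answer: 400 Ω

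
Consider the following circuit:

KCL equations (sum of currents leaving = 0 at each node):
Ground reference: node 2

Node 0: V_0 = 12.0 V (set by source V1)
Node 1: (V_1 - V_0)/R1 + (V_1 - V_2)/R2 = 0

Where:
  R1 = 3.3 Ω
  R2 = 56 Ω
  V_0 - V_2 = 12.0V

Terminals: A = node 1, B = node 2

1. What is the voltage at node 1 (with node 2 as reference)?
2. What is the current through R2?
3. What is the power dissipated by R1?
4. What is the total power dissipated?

Nodal analysis, taking node 2 as the 0 V reference.
Source V1 fixes V_0 = 12 V.
KCL at each unknown node (sum of currents leaving = 0; resistances in Ω):
  Node 1: (V_1 - 12)/3.3 + (V_1 - 0)/56 = 0
Collecting terms: 0.3209 × V_1 = 3.636  =>  V_1 = 11.33 V
Part 1:
  Read off the nodal solution: V_1 = 11.33 V
Part 2:
  I_R2 = (V_1 - V_2)/R2 = (11.33 - 0)/56 = 0.2024 A
  Magnitude: I_R2 = 0.2024 A
Part 3:
  I_R1 = (V_0 - V_1)/R1 = (12 - 11.33)/3.3 = 0.2024 A
  P_R1 = I_R1² × R1 = (0.2024)² × 3.3 = 0.1351 W
Part 4:
  Power in each resistor, P = (ΔV)²/R:
    P_R1 = (12 - 11.33)²/3.3 = 0.1351 W
    P_R2 = (11.33 - 0)²/56 = 2.293 W
  P_total = P_R1 + P_R2 = 2.428 W

Final answers:
1. V_1 = 11.33 V
2. I_R2 = 0.2024 A
3. P_R1 = 0.1351 W
4. P_total = 2.428 W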